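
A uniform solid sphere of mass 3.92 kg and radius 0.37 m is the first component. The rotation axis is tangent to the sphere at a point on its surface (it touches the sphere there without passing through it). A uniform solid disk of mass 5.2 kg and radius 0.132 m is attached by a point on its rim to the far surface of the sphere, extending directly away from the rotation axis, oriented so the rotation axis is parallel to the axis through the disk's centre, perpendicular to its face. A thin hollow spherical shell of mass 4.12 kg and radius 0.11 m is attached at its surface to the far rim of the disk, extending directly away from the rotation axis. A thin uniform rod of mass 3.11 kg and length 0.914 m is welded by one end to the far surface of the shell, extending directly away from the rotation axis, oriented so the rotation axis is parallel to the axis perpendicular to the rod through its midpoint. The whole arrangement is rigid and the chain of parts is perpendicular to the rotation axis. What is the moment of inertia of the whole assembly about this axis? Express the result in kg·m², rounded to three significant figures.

Solid sphere: I_cm = (2/5)MR² = (2/5)(3.92)(0.37)² = 0.21466 kg·m²; centre at d = 0.37 m, so the parallel axis theorem gives I = 0.21466 + (3.92)(0.37)² = 0.75131 kg·m².
Solid disk: I_cm = (1/2)MR² = (1/2)(5.2)(0.132)² = 0.045302 kg·m²; centre at d = 0.37 + 0.37 + 0.132 = 0.872 m, so the parallel axis theorem gives I = 0.045302 + (5.2)(0.872)² = 3.9993 kg·m².
Spherical shell: I_cm = (2/3)MR² = (2/3)(4.12)(0.11)² = 0.033235 kg·m²; centre at d = 0.37 + 0.37 + 0.132 + 0.132 + 0.11 = 1.114 m, so the parallel axis theorem gives I = 0.033235 + (4.12)(1.114)² = 5.1461 kg·m².
Thin rod: I_cm = (1/12)ML² = (1/12)(3.11)(0.914)² = 0.21651 kg·m²; centre at d = 0.37 + 0.37 + 0.132 + 0.132 + 0.11 + 0.11 + 0.457 = 1.681 m, so the parallel axis theorem gives I = 0.21651 + (3.11)(1.681)² = 9.0046 kg·m².
Total I = 0.75131 + 3.9993 + 5.1461 + 9.0046 = 18.901 kg·m².

18.9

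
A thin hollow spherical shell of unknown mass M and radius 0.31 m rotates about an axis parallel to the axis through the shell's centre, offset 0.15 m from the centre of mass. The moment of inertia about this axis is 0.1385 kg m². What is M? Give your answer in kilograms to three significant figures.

I = I_cm + Md² = (2/3)MR² + Md² = M·[0.666667·(0.31)² + (0.15)²] = M·0.086567.
So M = 0.1385 / 0.086567 = 1.5999 kg.

1.60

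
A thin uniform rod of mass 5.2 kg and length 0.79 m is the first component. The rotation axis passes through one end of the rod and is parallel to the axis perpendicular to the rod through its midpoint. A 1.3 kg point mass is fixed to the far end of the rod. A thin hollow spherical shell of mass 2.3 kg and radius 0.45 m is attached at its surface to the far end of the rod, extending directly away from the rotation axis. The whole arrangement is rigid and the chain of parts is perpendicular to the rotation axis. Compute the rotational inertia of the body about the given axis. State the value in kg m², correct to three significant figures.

5.74

Thin rod: I_cm = (1/12)ML² = (1/12)(5.2)(0.79)² = 0.27044 kg m²; centre at d = 0.395 m, so the parallel axis theorem gives I = 0.27044 + (5.2)(0.395)² = 1.0818 kg m².
Point mass: I_cm = 0; centre at d = 0.395 + 0.395 = 0.79 m, so the parallel axis theorem gives I = 0 + (1.3)(0.79)² = 0.81133 kg m².
Spherical shell: I_cm = (2/3)MR² = (2/3)(2.3)(0.45)² = 0.3105 kg m²; centre at d = 0.395 + 0.395 + 0.45 = 1.24 m, so the parallel axis theorem gives I = 0.3105 + (2.3)(1.24)² = 3.847 kg m².
Total I = 1.0818 + 0.81133 + 3.847 = 5.7401 kg m².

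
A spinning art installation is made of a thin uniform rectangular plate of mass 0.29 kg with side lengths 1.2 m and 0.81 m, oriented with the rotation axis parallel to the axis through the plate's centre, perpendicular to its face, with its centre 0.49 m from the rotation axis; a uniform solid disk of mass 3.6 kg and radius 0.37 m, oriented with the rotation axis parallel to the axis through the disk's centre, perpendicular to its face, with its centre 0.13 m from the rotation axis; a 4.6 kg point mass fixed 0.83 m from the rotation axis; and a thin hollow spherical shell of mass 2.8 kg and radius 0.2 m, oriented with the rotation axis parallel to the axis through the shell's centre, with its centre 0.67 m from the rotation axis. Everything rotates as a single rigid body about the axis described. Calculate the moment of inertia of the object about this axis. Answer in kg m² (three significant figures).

Rectangular plate: I_cm = (1/12)M(a²+b²) = (1/12)(0.29)[(1.2)² + (0.81)²] = 0.050656 kg m²; centre at d = 0.49 m, so the parallel axis theorem gives I = 0.050656 + (0.29)(0.49)² = 0.12028 kg m².
Solid disk: I_cm = (1/2)MR² = (1/2)(3.6)(0.37)² = 0.24642 kg m²; centre at d = 0.13 m, so the parallel axis theorem gives I = 0.24642 + (3.6)(0.13)² = 0.30726 kg m².
Point mass: I_cm = 0; centre at d = 0.83 m, so the parallel axis theorem gives I = 0 + (4.6)(0.83)² = 3.1689 kg m².
Spherical shell: I_cm = (2/3)MR² = (2/3)(2.8)(0.2)² = 0.074667 kg m²; centre at d = 0.67 m, so the parallel axis theorem gives I = 0.074667 + (2.8)(0.67)² = 1.3316 kg m².
Total I = 0.12028 + 0.30726 + 3.1689 + 1.3316 = 4.9281 kg m².

4.93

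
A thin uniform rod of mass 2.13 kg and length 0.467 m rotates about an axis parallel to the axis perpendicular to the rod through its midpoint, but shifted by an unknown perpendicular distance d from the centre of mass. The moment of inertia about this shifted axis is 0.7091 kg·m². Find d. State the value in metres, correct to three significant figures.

About the centre-of-mass axis, I_cm = (1/12)ML² = (1/12)(2.13)(0.467)² = 0.038711 kg·m².
Parallel axis theorem: I = I_cm + Md², so Md² = 0.7091 − 0.038711 = 0.67039 kg·m².
d = √(0.67039 / 2.13) = 0.56101 m.

0.561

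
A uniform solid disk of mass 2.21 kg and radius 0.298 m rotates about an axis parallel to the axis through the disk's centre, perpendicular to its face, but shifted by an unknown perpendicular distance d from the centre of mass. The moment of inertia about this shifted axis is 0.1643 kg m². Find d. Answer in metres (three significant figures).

About the centre-of-mass axis, I_cm = (1/2)MR² = (1/2)(2.21)(0.298)² = 0.098128 kg m².
Parallel axis theorem: I = I_cm + Md², so Md² = 0.1643 − 0.098128 = 0.066172 kg m².
d = √(0.066172 / 2.21) = 0.17304 m.

0.173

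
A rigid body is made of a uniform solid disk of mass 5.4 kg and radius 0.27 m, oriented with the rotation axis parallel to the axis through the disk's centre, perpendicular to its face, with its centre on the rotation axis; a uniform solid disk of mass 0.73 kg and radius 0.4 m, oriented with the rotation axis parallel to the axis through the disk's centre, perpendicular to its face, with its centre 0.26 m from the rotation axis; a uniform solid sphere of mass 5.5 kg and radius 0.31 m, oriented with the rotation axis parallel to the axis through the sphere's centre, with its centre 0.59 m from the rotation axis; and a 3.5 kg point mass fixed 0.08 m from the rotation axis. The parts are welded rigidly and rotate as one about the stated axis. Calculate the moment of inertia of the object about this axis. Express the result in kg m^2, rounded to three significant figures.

Solid disk: I_cm = (1/2)MR² = (1/2)(5.4)(0.27)² = 0.19683 kg m^2; axis through the centre, so I = 0.19683 kg m^2.
Solid disk: I_cm = (1/2)MR² = (1/2)(0.73)(0.4)² = 0.0584 kg m^2; centre at d = 0.26 m, so I = I_cm + Md² gives I = 0.0584 + (0.73)(0.26)² = 0.10775 kg m^2.
Solid sphere: I_cm = (2/5)MR² = (2/5)(5.5)(0.31)² = 0.21142 kg m^2; centre at d = 0.59 m, so I = I_cm + Md² gives I = 0.21142 + (5.5)(0.59)² = 2.126 kg m^2.
Point mass: I_cm = 0; centre at d = 0.08 m, so I = I_cm + Md² gives I = 0 + (3.5)(0.08)² = 0.0224 kg m^2.
Total I = 0.19683 + 0.10775 + 2.126 + 0.0224 = 2.4529 kg m^2.

2.45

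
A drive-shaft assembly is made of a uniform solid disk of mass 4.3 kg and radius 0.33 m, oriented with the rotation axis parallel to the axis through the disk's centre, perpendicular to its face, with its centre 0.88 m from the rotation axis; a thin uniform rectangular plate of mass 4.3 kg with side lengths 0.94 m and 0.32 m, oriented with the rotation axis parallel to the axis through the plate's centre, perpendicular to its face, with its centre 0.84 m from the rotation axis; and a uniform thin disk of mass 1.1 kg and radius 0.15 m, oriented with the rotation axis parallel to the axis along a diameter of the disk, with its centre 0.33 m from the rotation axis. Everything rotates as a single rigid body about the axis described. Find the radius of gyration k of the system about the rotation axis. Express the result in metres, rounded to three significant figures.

Solid disk: I_cm = (1/2)MR² = (1/2)(4.3)(0.33)² = 0.23414 kg m^2; centre at d = 0.88 m, so I = I_cm + Md² gives I = 0.23414 + (4.3)(0.88)² = 3.5641 kg m^2.
Rectangular plate: I_cm = (1/12)M(a²+b²) = (1/12)(4.3)[(0.94)² + (0.32)²] = 0.35332 kg m^2; centre at d = 0.84 m, so I = I_cm + Md² gives I = 0.35332 + (4.3)(0.84)² = 3.3874 kg m^2.
Thin disk: I_cm = (1/4)MR² = (1/4)(1.1)(0.15)² = 0.0061875 kg m^2; centre at d = 0.33 m, so I = I_cm + Md² gives I = 0.0061875 + (1.1)(0.33)² = 0.12598 kg m^2.
Total I = 7.0774 kg m^2; total mass M = 9.7 kg.
k = √(I/M) = √(7.0774/9.7) = 0.85418 m.

0.854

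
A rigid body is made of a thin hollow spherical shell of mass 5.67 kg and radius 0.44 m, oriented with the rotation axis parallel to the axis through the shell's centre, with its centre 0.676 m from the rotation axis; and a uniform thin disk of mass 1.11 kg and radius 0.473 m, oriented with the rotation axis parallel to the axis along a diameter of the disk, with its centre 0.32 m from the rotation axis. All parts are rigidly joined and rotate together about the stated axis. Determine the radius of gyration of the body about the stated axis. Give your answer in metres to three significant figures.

0.718

Spherical shell: I_cm = (2/3)MR² = (2/3)(5.67)(0.44)² = 0.73181 kg m^2; centre at d = 0.676 m, so the parallel axis theorem gives I = 0.73181 + (5.67)(0.676)² = 3.3229 kg m^2.
Thin disk: I_cm = (1/4)MR² = (1/4)(1.11)(0.473)² = 0.062085 kg m^2; centre at d = 0.32 m, so the parallel axis theorem gives I = 0.062085 + (1.11)(0.32)² = 0.17575 kg m^2.
Total I = 3.4986 kg m^2; total mass M = 6.78 kg.
k = √(I/M) = √(3.4986/6.78) = 0.71834 m.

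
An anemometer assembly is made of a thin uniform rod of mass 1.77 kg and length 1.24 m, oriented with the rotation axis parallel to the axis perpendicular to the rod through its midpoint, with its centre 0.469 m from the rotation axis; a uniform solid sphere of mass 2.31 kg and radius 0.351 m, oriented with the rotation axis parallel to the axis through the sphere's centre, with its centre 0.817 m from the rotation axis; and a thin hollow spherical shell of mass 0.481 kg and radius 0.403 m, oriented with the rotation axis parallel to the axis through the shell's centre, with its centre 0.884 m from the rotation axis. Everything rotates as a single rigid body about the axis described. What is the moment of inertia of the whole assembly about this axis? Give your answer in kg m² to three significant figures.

2.70

Thin rod: I_cm = (1/12)ML² = (1/12)(1.77)(1.24)² = 0.2268 kg m²; centre at d = 0.469 m, so the parallel axis theorem gives I = 0.2268 + (1.77)(0.469)² = 0.61613 kg m².
Solid sphere: I_cm = (2/5)MR² = (2/5)(2.31)(0.351)² = 0.11384 kg m²; centre at d = 0.817 m, so the parallel axis theorem gives I = 0.11384 + (2.31)(0.817)² = 1.6557 kg m².
Spherical shell: I_cm = (2/3)MR² = (2/3)(0.481)(0.403)² = 0.052079 kg m²; centre at d = 0.884 m, so the parallel axis theorem gives I = 0.052079 + (0.481)(0.884)² = 0.42796 kg m².
Total I = 0.61613 + 1.6557 + 0.42796 = 2.6998 kg m².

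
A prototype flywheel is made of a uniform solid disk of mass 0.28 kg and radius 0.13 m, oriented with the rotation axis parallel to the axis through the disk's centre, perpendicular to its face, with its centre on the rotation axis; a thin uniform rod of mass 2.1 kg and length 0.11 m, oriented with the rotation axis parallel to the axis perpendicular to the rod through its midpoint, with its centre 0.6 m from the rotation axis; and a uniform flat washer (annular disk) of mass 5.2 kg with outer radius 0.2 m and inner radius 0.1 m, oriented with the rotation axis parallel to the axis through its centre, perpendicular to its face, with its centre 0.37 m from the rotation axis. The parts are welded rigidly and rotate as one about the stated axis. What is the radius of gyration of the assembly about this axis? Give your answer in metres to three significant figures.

0.460

Solid disk: I_cm = (1/2)MR² = (1/2)(0.28)(0.13)² = 0.002366 kg m²; axis through the centre, so I = 0.002366 kg m².
Thin rod: I_cm = (1/12)ML² = (1/12)(2.1)(0.11)² = 0.0021175 kg m²; centre at d = 0.6 m, so I = I_cm + Md² gives I = 0.0021175 + (2.1)(0.6)² = 0.75812 kg m².
Annular disk: I_cm = (1/2)M(R²+r²) = (1/2)(5.2)[(0.2)² + (0.1)²] = 0.13 kg m²; centre at d = 0.37 m, so I = I_cm + Md² gives I = 0.13 + (5.2)(0.37)² = 0.84188 kg m².
Total I = 1.6024 kg m²; total mass M = 7.58 kg.
k = √(I/M) = √(1.6024/7.58) = 0.45978 m.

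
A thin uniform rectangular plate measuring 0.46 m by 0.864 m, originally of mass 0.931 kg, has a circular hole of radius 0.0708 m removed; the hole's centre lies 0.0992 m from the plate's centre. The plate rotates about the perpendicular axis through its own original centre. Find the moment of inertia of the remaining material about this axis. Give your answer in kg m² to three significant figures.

Unpierced body about its centre: I₀ = (1/12)M(a²+b²) = (1/12)(0.931)[(0.46)² + (0.864)²] = 0.074332 kg m².
The removed disk has mass m = M·πr²/(ab) = (0.931)·π(0.0708)²/(0.46·0.864) = 0.036889 kg (same uniform areal density).
Its moment of inertia about the rotation axis (parallel-axis theorem): I_hole = (1/2)mr² + md² = (1/2)(0.036889)(0.0708)² + (0.036889)(0.0992)² = 0.00045546 kg m².
Treating the hole as negative mass, I = I₀ − I_hole = 0.074332 − 0.00045546 = 0.073877 kg m².

0.0739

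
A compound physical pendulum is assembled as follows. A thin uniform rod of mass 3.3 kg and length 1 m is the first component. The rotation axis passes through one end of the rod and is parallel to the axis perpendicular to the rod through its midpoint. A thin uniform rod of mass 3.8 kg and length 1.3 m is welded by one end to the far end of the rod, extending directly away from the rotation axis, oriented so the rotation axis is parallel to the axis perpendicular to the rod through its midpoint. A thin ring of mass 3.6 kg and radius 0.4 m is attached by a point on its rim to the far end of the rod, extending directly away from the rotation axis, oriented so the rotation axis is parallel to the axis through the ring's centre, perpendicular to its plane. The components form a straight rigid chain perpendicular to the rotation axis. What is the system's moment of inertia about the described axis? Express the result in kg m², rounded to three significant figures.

Thin rod: I_cm = (1/12)ML² = (1/12)(3.3)(1)² = 0.275 kg m²; centre at d = 0.5 m, so the parallel axis theorem gives I = 0.275 + (3.3)(0.5)² = 1.1 kg m².
Thin rod: I_cm = (1/12)ML² = (1/12)(3.8)(1.3)² = 0.53517 kg m²; centre at d = 0.5 + 0.5 + 0.65 = 1.65 m, so the parallel axis theorem gives I = 0.53517 + (3.8)(1.65)² = 10.881 kg m².
Thin ring: I_cm = MR² = (3.6)(0.4)² = 0.576 kg m²; centre at d = 0.5 + 0.5 + 0.65 + 0.65 + 0.4 = 2.7 m, so the parallel axis theorem gives I = 0.576 + (3.6)(2.7)² = 26.82 kg m².
Total I = 1.1 + 10.881 + 26.82 = 38.801 kg m².

38.8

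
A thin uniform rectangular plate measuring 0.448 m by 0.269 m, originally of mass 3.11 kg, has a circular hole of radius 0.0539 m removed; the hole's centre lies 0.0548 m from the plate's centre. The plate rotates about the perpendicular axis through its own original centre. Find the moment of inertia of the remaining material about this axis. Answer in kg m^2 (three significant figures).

0.0697

Unpierced body about its centre: I₀ = (1/12)M(a²+b²) = (1/12)(3.11)[(0.448)² + (0.269)²] = 0.070769 kg m^2.
The removed disk has mass m = M·πr²/(ab) = (3.11)·π(0.0539)²/(0.448·0.269) = 0.23554 kg (same uniform areal density).
Its moment of inertia about the rotation axis (parallel-axis theorem): I_hole = (1/2)mr² + md² = (1/2)(0.23554)(0.0539)² + (0.23554)(0.0548)² = 0.0010495 kg m^2.
Treating the hole as negative mass, I = I₀ − I_hole = 0.070769 − 0.0010495 = 0.06972 kg m^2.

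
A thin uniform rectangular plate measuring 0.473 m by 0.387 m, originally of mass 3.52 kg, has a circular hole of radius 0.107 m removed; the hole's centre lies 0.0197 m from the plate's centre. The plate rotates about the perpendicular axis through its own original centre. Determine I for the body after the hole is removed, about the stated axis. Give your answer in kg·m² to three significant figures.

Unpierced body about its centre: I₀ = (1/12)M(a²+b²) = (1/12)(3.52)[(0.473)² + (0.387)²] = 0.10956 kg·m².
The removed disk has mass m = M·πr²/(ab) = (3.52)·π(0.107)²/(0.473·0.387) = 0.69165 kg (same uniform areal density).
Its moment of inertia about the rotation axis (parallel-axis theorem): I_hole = (1/2)mr² + md² = (1/2)(0.69165)(0.107)² + (0.69165)(0.0197)² = 0.0042278 kg·m².
Treating the hole as negative mass, I = I₀ − I_hole = 0.10956 − 0.0042278 = 0.10533 kg·m².

0.105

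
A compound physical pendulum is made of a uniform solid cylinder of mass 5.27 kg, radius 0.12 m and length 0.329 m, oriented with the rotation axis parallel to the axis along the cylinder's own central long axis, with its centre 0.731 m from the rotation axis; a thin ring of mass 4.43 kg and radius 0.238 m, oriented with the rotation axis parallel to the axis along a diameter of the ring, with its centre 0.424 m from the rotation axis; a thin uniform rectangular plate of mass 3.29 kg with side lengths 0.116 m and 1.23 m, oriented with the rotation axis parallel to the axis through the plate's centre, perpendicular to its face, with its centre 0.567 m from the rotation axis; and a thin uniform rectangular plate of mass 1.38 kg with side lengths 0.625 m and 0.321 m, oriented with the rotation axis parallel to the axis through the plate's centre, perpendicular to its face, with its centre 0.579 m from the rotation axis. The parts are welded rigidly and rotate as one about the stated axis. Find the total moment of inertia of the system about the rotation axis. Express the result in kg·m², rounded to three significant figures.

Solid cylinder: I_cm = (1/2)MR² = (1/2)(5.27)(0.12)² = 0.037944 kg·m²; centre at d = 0.731 m, so the parallel axis theorem gives I = 0.037944 + (5.27)(0.731)² = 2.854 kg·m².
Thin ring: I_cm = (1/2)MR² = (1/2)(4.43)(0.238)² = 0.12547 kg·m²; centre at d = 0.424 m, so the parallel axis theorem gives I = 0.12547 + (4.43)(0.424)² = 0.92187 kg·m².
Rectangular plate: I_cm = (1/12)M(a²+b²) = (1/12)(3.29)[(0.116)² + (1.23)²] = 0.41848 kg·m²; centre at d = 0.567 m, so the parallel axis theorem gives I = 0.41848 + (3.29)(0.567)² = 1.4762 kg·m².
Rectangular plate: I_cm = (1/12)M(a²+b²) = (1/12)(1.38)[(0.625)² + (0.321)²] = 0.056772 kg·m²; centre at d = 0.579 m, so the parallel axis theorem gives I = 0.056772 + (1.38)(0.579)² = 0.5194 kg·m².
Total I = 2.854 + 0.92187 + 1.4762 + 0.5194 = 5.7715 kg·m².

5.77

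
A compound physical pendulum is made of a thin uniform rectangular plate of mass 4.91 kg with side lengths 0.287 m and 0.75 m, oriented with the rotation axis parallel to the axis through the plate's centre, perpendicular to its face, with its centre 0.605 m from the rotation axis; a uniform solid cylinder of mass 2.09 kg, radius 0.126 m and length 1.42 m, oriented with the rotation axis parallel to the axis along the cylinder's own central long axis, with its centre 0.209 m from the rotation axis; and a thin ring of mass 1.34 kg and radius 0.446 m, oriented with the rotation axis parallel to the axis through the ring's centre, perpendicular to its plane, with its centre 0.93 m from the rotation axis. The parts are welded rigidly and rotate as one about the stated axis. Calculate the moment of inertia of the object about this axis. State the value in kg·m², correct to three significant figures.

Rectangular plate: I_cm = (1/12)M(a²+b²) = (1/12)(4.91)[(0.287)² + (0.75)²] = 0.26386 kg·m²; centre at d = 0.605 m, so I = I_cm + Md² gives I = 0.26386 + (4.91)(0.605)² = 2.061 kg·m².
Solid cylinder: I_cm = (1/2)MR² = (1/2)(2.09)(0.126)² = 0.01659 kg·m²; centre at d = 0.209 m, so I = I_cm + Md² gives I = 0.01659 + (2.09)(0.209)² = 0.10788 kg·m².
Thin ring: I_cm = MR² = (1.34)(0.446)² = 0.26655 kg·m²; centre at d = 0.93 m, so I = I_cm + Md² gives I = 0.26655 + (1.34)(0.93)² = 1.4255 kg·m².
Total I = 2.061 + 0.10788 + 1.4255 = 3.5944 kg·m².

3.59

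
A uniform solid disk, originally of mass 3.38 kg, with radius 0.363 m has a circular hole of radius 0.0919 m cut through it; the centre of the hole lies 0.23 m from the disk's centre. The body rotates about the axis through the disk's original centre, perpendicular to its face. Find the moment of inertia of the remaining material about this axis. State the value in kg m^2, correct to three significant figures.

0.210

Unpierced body about its centre: I₀ = (1/2)MR² = (1/2)(3.38)(0.363)² = 0.22269 kg m^2.
The removed disk has mass m = M·(r/R)² = (3.38)(0.0919/0.363)² = 0.21664 kg (same uniform areal density).
Its moment of inertia about the rotation axis (parallel-axis theorem): I_hole = (1/2)mr² + md² = (1/2)(0.21664)(0.0919)² + (0.21664)(0.23)² = 0.012375 kg m^2.
Treating the hole as negative mass, I = I₀ − I_hole = 0.22269 − 0.012375 = 0.21031 kg m^2.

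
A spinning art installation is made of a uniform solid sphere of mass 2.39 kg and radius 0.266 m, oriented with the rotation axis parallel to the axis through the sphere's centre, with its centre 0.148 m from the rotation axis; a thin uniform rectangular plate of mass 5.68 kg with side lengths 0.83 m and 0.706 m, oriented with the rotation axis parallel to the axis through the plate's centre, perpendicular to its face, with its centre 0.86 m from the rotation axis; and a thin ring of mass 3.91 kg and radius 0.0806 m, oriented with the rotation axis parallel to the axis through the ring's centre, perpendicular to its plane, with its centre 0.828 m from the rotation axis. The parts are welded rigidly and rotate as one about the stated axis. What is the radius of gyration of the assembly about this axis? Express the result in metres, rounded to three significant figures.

0.796

Solid sphere: I_cm = (2/5)MR² = (2/5)(2.39)(0.266)² = 0.067643 kg·m²; centre at d = 0.148 m, so I = I_cm + Md² gives I = 0.067643 + (2.39)(0.148)² = 0.11999 kg·m².
Rectangular plate: I_cm = (1/12)M(a²+b²) = (1/12)(5.68)[(0.83)² + (0.706)²] = 0.56201 kg·m²; centre at d = 0.86 m, so I = I_cm + Md² gives I = 0.56201 + (5.68)(0.86)² = 4.7629 kg·m².
Thin ring: I_cm = MR² = (3.91)(0.0806)² = 0.025401 kg·m²; centre at d = 0.828 m, so I = I_cm + Md² gives I = 0.025401 + (3.91)(0.828)² = 2.706 kg·m².
Total I = 7.589 kg·m²; total mass M = 11.98 kg.
k = √(I/M) = √(7.589/11.98) = 0.79591 m.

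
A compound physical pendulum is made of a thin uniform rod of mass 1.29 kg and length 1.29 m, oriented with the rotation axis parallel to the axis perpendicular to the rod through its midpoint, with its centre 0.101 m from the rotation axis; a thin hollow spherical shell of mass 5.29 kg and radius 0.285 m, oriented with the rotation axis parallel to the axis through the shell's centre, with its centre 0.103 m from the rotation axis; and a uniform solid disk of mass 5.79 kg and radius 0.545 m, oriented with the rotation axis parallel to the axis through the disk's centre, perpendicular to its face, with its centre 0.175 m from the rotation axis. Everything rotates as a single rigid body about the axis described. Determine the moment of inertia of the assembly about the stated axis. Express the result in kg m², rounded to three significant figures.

1.57

Thin rod: I_cm = (1/12)ML² = (1/12)(1.29)(1.29)² = 0.17889 kg m²; centre at d = 0.101 m, so I = I_cm + Md² gives I = 0.17889 + (1.29)(0.101)² = 0.19205 kg m².
Spherical shell: I_cm = (2/3)MR² = (2/3)(5.29)(0.285)² = 0.28645 kg m²; centre at d = 0.103 m, so I = I_cm + Md² gives I = 0.28645 + (5.29)(0.103)² = 0.34258 kg m².
Solid disk: I_cm = (1/2)MR² = (1/2)(5.79)(0.545)² = 0.85989 kg m²; centre at d = 0.175 m, so I = I_cm + Md² gives I = 0.85989 + (5.79)(0.175)² = 1.0372 kg m².
Total I = 0.19205 + 0.34258 + 1.0372 = 1.5718 kg m².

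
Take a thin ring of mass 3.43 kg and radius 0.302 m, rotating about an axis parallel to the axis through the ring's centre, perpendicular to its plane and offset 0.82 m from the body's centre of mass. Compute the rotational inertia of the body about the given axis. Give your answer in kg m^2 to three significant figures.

2.62

I_cm = MR² = (3.43)(0.302)² = 0.31283 kg m^2; centre at d = 0.82 m, so I = I_cm + Md² gives I = 0.31283 + (3.43)(0.82)² = 2.6192 kg m^2.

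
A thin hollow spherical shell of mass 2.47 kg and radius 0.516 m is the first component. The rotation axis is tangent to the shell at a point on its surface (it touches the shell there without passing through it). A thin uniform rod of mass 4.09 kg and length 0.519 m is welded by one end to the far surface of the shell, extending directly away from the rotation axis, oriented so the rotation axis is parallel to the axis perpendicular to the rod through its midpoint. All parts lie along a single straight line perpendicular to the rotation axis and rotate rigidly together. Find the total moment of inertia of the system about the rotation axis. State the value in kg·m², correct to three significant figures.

8.01

Spherical shell: I_cm = (2/3)MR² = (2/3)(2.47)(0.516)² = 0.43843 kg·m²; centre at d = 0.516 m, so I = I_cm + Md² gives I = 0.43843 + (2.47)(0.516)² = 1.0961 kg·m².
Thin rod: I_cm = (1/12)ML² = (1/12)(4.09)(0.519)² = 0.091807 kg·m²; centre at d = 0.516 + 0.516 + 0.2595 = 1.2915 m, so I = I_cm + Md² gives I = 0.091807 + (4.09)(1.2915)² = 6.9138 kg·m².
Total I = 1.0961 + 6.9138 = 8.0099 kg·m².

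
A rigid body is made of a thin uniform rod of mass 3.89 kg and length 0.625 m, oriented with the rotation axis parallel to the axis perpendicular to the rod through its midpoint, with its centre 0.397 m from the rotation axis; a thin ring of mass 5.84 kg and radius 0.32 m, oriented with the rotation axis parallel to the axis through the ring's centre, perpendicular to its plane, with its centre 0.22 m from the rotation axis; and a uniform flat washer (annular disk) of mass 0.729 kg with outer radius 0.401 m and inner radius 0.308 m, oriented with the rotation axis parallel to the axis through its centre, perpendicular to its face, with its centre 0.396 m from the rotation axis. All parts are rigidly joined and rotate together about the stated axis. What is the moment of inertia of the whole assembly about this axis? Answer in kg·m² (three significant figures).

Thin rod: I_cm = (1/12)ML² = (1/12)(3.89)(0.625)² = 0.12663 kg·m²; centre at d = 0.397 m, so the parallel axis theorem gives I = 0.12663 + (3.89)(0.397)² = 0.73973 kg·m².
Thin ring: I_cm = MR² = (5.84)(0.32)² = 0.59802 kg·m²; centre at d = 0.22 m, so the parallel axis theorem gives I = 0.59802 + (5.84)(0.22)² = 0.88067 kg·m².
Annular disk: I_cm = (1/2)M(R²+r²) = (1/2)(0.729)[(0.401)² + (0.308)²] = 0.09319 kg·m²; centre at d = 0.396 m, so the parallel axis theorem gives I = 0.09319 + (0.729)(0.396)² = 0.20751 kg·m².
Total I = 0.73973 + 0.88067 + 0.20751 = 1.8279 kg·m².

1.83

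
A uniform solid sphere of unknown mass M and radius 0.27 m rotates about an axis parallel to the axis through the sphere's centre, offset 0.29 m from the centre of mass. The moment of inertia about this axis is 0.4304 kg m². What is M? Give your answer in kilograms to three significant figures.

3.80

I = I_cm + Md² = (2/5)MR² + Md² = M·[0.4·(0.27)² + (0.29)²] = M·0.11326.
So M = 0.4304 / 0.11326 = 3.8001 kg.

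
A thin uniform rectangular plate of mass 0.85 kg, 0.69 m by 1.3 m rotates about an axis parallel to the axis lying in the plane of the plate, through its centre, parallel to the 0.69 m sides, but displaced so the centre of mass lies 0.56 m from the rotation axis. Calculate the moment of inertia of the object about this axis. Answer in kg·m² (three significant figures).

0.386

I_cm = (1/12)Mb² = (1/12)(0.85)(1.3)² = 0.11971 kg·m²; centre at d = 0.56 m, so I = I_cm + Md² gives I = 0.11971 + (0.85)(0.56)² = 0.38627 kg·m².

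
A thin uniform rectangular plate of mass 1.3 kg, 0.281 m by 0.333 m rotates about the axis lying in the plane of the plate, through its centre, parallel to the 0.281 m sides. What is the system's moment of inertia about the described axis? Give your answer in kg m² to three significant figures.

I_cm = (1/12)Mb² = (1/12)(1.3)(0.333)² = 0.012013 kg m²; axis through the centre, so I = 0.012013 kg m².

0.0120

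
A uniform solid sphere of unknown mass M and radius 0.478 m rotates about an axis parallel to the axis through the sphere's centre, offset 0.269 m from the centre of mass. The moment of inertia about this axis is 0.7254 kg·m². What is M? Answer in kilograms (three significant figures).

I = I_cm + Md² = (2/5)MR² + Md² = M·[0.4·(0.478)² + (0.269)²] = M·0.16375.
So M = 0.7254 / 0.16375 = 4.4298 kg.

4.43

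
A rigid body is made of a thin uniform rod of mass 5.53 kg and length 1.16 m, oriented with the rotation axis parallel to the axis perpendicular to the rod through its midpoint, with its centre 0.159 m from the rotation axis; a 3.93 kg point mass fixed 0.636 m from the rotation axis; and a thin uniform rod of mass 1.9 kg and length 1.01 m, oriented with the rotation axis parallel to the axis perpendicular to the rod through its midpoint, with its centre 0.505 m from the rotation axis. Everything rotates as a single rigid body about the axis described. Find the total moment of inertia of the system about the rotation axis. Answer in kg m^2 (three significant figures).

3.00

Thin rod: I_cm = (1/12)ML² = (1/12)(5.53)(1.16)² = 0.6201 kg m^2; centre at d = 0.159 m, so I = I_cm + Md² gives I = 0.6201 + (5.53)(0.159)² = 0.7599 kg m^2.
Point mass: I_cm = 0; centre at d = 0.636 m, so I = I_cm + Md² gives I = 0 + (3.93)(0.636)² = 1.5897 kg m^2.
Thin rod: I_cm = (1/12)ML² = (1/12)(1.9)(1.01)² = 0.16152 kg m^2; centre at d = 0.505 m, so I = I_cm + Md² gives I = 0.16152 + (1.9)(0.505)² = 0.64606 kg m^2.
Total I = 0.7599 + 1.5897 + 0.64606 = 2.9956 kg m^2.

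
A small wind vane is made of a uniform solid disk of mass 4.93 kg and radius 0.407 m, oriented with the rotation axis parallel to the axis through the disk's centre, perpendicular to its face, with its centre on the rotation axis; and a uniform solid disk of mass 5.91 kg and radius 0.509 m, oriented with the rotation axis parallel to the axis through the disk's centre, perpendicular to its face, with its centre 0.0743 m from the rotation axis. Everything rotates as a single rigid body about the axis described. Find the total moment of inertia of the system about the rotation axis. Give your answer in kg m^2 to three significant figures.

Solid disk: I_cm = (1/2)MR² = (1/2)(4.93)(0.407)² = 0.40832 kg m^2; axis through the centre, so I = 0.40832 kg m^2.
Solid disk: I_cm = (1/2)MR² = (1/2)(5.91)(0.509)² = 0.76558 kg m^2; centre at d = 0.0743 m, so I = I_cm + Md² gives I = 0.76558 + (5.91)(0.0743)² = 0.79821 kg m^2.
Total I = 0.40832 + 0.79821 = 1.2065 kg m^2.

1.21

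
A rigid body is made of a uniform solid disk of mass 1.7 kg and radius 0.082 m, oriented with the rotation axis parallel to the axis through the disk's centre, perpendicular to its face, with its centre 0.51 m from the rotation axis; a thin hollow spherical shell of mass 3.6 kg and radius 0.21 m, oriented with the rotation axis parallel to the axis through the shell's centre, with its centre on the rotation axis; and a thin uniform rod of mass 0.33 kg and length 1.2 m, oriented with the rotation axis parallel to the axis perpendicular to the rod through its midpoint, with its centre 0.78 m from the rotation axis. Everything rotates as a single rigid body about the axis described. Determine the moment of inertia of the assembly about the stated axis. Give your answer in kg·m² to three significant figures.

Solid disk: I_cm = (1/2)MR² = (1/2)(1.7)(0.082)² = 0.0057154 kg·m²; centre at d = 0.51 m, so the parallel axis theorem gives I = 0.0057154 + (1.7)(0.51)² = 0.44789 kg·m².
Spherical shell: I_cm = (2/3)MR² = (2/3)(3.6)(0.21)² = 0.10584 kg·m²; axis through the centre, so I = 0.10584 kg·m².
Thin rod: I_cm = (1/12)ML² = (1/12)(0.33)(1.2)² = 0.0396 kg·m²; centre at d = 0.78 m, so the parallel axis theorem gives I = 0.0396 + (0.33)(0.78)² = 0.24037 kg·m².
Total I = 0.44789 + 0.10584 + 0.24037 = 0.7941 kg·m².

0.794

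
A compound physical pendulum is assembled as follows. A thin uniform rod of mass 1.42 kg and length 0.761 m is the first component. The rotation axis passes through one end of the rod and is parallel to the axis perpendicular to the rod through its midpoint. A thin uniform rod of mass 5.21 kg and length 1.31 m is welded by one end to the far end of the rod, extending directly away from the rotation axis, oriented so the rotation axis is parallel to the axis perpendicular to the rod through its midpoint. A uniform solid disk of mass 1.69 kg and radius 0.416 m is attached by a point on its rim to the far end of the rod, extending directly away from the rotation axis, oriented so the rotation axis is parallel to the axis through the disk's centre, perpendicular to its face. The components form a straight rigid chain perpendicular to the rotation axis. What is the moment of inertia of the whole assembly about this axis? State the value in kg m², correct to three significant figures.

22.1

Thin rod: I_cm = (1/12)ML² = (1/12)(1.42)(0.761)² = 0.068529 kg m²; centre at d = 0.3805 m, so the parallel axis theorem gives I = 0.068529 + (1.42)(0.3805)² = 0.27412 kg m².
Thin rod: I_cm = (1/12)ML² = (1/12)(5.21)(1.31)² = 0.74507 kg m²; centre at d = 0.3805 + 0.3805 + 0.655 = 1.416 m, so the parallel axis theorem gives I = 0.74507 + (5.21)(1.416)² = 11.191 kg m².
Solid disk: I_cm = (1/2)MR² = (1/2)(1.69)(0.416)² = 0.14623 kg m²; centre at d = 0.3805 + 0.3805 + 0.655 + 0.655 + 0.416 = 2.487 m, so the parallel axis theorem gives I = 0.14623 + (1.69)(2.487)² = 10.599 kg m².
Total I = 0.27412 + 11.191 + 10.599 = 22.065 kg m².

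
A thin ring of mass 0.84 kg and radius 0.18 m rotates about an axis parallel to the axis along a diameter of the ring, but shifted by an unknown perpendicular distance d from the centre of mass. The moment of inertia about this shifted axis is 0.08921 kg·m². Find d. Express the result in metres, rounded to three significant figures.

About the centre-of-mass axis, I_cm = (1/2)MR² = (1/2)(0.84)(0.18)² = 0.013608 kg·m².
Parallel axis theorem: I = I_cm + Md², so Md² = 0.08921 − 0.013608 = 0.075602 kg·m².
d = √(0.075602 / 0.84) = 0.3 m.

0.300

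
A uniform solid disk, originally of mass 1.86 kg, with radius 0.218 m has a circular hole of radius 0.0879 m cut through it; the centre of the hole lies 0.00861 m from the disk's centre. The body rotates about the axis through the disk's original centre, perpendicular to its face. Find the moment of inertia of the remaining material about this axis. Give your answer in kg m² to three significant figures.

0.0430

Unpierced body about its centre: I₀ = (1/2)MR² = (1/2)(1.86)(0.218)² = 0.044197 kg m².
The removed disk has mass m = M·(r/R)² = (1.86)(0.0879/0.218)² = 0.3024 kg (same uniform areal density).
Its moment of inertia about the rotation axis (parallel-axis theorem): I_hole = (1/2)mr² + md² = (1/2)(0.3024)(0.0879)² + (0.3024)(0.00861)² = 0.0011906 kg m².
Treating the hole as negative mass, I = I₀ − I_hole = 0.044197 − 0.0011906 = 0.043007 kg m².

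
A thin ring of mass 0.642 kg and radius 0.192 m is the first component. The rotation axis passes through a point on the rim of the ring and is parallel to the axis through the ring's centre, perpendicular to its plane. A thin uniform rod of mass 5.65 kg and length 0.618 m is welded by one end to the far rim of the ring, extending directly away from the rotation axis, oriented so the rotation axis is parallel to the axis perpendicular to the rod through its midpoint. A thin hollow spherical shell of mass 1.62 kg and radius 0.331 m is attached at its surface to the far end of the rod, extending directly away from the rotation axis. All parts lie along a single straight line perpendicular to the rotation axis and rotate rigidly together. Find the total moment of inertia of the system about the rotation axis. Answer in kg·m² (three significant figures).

5.94

Thin ring: I_cm = MR² = (0.642)(0.192)² = 0.023667 kg·m²; centre at d = 0.192 m, so the parallel axis theorem gives I = 0.023667 + (0.642)(0.192)² = 0.047333 kg·m².
Thin rod: I_cm = (1/12)ML² = (1/12)(5.65)(0.618)² = 0.17982 kg·m²; centre at d = 0.192 + 0.192 + 0.309 = 0.693 m, so the parallel axis theorem gives I = 0.17982 + (5.65)(0.693)² = 2.8932 kg·m².
Spherical shell: I_cm = (2/3)MR² = (2/3)(1.62)(0.331)² = 0.11833 kg·m²; centre at d = 0.192 + 0.192 + 0.309 + 0.309 + 0.331 = 1.333 m, so the parallel axis theorem gives I = 0.11833 + (1.62)(1.333)² = 2.9969 kg·m².
Total I = 0.047333 + 2.8932 + 2.9969 = 5.9374 kg·m².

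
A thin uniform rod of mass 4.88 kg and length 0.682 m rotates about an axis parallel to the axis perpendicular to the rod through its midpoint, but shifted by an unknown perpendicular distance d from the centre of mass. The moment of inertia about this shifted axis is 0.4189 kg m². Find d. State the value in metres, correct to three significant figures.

About the centre-of-mass axis, I_cm = (1/12)ML² = (1/12)(4.88)(0.682)² = 0.18915 kg m².
Parallel axis theorem: I = I_cm + Md², so Md² = 0.4189 − 0.18915 = 0.22975 kg m².
d = √(0.22975 / 4.88) = 0.21698 m.

0.217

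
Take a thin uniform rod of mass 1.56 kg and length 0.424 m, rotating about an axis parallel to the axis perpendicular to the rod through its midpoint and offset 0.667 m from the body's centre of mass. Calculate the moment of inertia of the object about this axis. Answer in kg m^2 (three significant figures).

0.717

I_cm = (1/12)ML² = (1/12)(1.56)(0.424)² = 0.023371 kg m^2; centre at d = 0.667 m, so I = I_cm + Md² gives I = 0.023371 + (1.56)(0.667)² = 0.7174 kg m^2.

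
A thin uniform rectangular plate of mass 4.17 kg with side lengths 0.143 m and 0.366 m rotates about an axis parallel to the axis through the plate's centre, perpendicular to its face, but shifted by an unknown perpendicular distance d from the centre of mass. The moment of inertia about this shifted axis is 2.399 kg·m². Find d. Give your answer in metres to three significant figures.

About the centre-of-mass axis, I_cm = (1/12)M(a²+b²) = (1/12)(4.17)[(0.143)² + (0.366)²] = 0.053656 kg·m².
Parallel axis theorem: I = I_cm + Md², so Md² = 2.399 − 0.053656 = 2.3453 kg·m².
d = √(2.3453 / 4.17) = 0.74996 m.

0.750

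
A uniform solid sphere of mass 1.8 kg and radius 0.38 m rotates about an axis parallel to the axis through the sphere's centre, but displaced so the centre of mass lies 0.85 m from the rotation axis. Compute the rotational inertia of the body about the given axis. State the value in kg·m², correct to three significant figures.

1.40

I_cm = (2/5)MR² = (2/5)(1.8)(0.38)² = 0.10397 kg·m²; centre at d = 0.85 m, so the parallel axis theorem gives I = 0.10397 + (1.8)(0.85)² = 1.4045 kg·m².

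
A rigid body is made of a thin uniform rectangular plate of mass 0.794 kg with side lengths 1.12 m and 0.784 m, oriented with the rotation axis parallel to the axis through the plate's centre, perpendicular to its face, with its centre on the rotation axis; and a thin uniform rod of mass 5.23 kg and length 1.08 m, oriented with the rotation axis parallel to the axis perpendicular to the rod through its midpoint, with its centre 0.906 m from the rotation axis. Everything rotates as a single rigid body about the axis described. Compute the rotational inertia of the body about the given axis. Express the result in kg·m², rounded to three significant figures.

4.92

Rectangular plate: I_cm = (1/12)M(a²+b²) = (1/12)(0.794)[(1.12)² + (0.784)²] = 0.12367 kg·m²; axis through the centre, so I = 0.12367 kg·m².
Thin rod: I_cm = (1/12)ML² = (1/12)(5.23)(1.08)² = 0.50836 kg·m²; centre at d = 0.906 m, so the parallel axis theorem gives I = 0.50836 + (5.23)(0.906)² = 4.8013 kg·m².
Total I = 0.12367 + 4.8013 = 4.925 kg·m².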